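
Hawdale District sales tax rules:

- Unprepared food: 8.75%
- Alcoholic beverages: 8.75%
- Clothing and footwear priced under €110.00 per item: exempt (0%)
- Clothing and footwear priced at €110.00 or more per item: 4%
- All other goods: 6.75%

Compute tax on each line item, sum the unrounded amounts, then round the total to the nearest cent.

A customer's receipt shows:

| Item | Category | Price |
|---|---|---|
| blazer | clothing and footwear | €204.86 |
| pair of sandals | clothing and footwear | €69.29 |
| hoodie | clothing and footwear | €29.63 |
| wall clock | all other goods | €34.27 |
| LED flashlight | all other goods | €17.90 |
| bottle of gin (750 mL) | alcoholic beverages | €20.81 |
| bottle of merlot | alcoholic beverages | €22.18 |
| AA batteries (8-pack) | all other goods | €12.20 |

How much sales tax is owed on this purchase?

Blazer €204.86: clothing and footwear, €110.00 or more → 4% → €8.1944
Pair of sandals €69.29: clothing and footwear, under €110.00 → 0% → €0.00
Hoodie €29.63: clothing and footwear, under €110.00 → 0% → €0.00
Wall clock €34.27: all other goods → 6.75% → €2.313225
LED flashlight €17.90: all other goods → 6.75% → €1.20825
Bottle of gin (750 mL) €20.81: alcoholic beverages → 8.75% → €1.820875
Bottle of merlot €22.18: alcoholic beverages → 8.75% → €1.94075
AA batteries (8-pack) €12.20: all other goods → 6.75% → €0.8235
Unrounded tax sum = €16.301 → €16.30

€16.30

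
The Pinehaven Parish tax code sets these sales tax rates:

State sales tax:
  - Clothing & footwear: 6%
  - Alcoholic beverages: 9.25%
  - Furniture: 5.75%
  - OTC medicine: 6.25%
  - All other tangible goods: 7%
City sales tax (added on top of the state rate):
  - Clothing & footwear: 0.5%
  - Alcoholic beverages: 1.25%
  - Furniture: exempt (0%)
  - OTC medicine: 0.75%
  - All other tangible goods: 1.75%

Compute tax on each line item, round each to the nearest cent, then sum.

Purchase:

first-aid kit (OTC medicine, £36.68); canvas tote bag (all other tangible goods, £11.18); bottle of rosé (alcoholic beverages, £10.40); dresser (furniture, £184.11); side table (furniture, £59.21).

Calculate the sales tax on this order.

£18.63

First-aid kit £36.68: OTC medicine → 6.25% + 0.75% city = 7% → £2.57
Canvas tote bag £11.18: all other tangible goods → 7% + 1.75% city = 8.75% → £0.98
Bottle of rosé £10.40: alcoholic beverages → 9.25% + 1.25% city = 10.5% → £1.09
Dresser £184.11: furniture → 5.75% + 0% city = 5.75% → £10.59
Side table £59.21: furniture → 5.75% + 0% city = 5.75% → £3.40
Total tax = £2.57 + £0.98 + £1.09 + £10.59 + £3.40 = £18.63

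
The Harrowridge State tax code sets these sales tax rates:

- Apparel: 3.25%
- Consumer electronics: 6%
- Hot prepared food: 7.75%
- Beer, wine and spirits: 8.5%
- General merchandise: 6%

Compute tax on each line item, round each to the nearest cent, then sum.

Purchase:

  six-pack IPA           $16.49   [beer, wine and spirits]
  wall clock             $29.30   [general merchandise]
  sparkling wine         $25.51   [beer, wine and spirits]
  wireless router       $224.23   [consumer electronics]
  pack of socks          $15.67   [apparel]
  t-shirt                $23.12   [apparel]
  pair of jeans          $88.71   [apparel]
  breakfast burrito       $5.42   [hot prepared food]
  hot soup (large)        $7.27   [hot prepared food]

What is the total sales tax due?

Six-pack IPA $16.49: beer, wine and spirits → 8.5% → $1.40
Wall clock $29.30: general merchandise → 6% → $1.76
Sparkling wine $25.51: beer, wine and spirits → 8.5% → $2.17
Wireless router $224.23: consumer electronics → 6% → $13.45
Pack of socks $15.67: apparel → 3.25% → $0.51
T-shirt $23.12: apparel → 3.25% → $0.75
Pair of jeans $88.71: apparel → 3.25% → $2.88
Breakfast burrito $5.42: hot prepared food → 7.75% → $0.42
Hot soup (large) $7.27: hot prepared food → 7.75% → $0.56
Total tax = $1.40 + $1.76 + $2.17 + $13.45 + $0.51 + $0.75 + $2.88 + $0.42 + $0.56 = $23.90

$23.90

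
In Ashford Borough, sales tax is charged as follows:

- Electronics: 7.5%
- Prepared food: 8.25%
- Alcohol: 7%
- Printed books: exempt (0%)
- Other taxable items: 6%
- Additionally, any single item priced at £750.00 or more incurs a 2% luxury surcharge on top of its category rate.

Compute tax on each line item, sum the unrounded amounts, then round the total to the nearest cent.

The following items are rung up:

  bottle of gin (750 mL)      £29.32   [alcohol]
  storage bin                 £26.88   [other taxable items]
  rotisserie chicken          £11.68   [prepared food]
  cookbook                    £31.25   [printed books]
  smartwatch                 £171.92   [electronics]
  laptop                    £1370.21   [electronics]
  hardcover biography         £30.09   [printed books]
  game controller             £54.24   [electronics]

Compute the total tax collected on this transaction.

£151.76

Bottle of gin (750 mL) £29.32: alcohol → 7% → £2.0524
Storage bin £26.88: other taxable items → 6% → £1.6128
Rotisserie chicken £11.68: prepared food → 8.25% → £0.9636
Cookbook £31.25: printed books → 0% → £0.00
Smartwatch £171.92: electronics → 7.5% → £12.894
Laptop £1370.21: electronics → 7.5% + 2% surcharge = 9.5% → £130.16995
Hardcover biography £30.09: printed books → 0% → £0.00
Game controller £54.24: electronics → 7.5% → £4.068
Unrounded tax sum = £151.76075 → £151.76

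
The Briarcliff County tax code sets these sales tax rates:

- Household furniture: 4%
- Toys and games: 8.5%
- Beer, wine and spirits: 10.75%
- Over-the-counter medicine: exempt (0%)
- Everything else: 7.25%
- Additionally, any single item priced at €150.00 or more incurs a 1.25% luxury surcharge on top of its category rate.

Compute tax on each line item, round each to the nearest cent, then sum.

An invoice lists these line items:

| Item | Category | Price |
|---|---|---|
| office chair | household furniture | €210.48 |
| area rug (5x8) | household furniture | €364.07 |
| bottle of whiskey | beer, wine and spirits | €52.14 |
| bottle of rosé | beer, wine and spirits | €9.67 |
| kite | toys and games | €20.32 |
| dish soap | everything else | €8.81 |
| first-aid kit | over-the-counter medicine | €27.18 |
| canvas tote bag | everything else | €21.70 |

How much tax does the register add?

€40.75

Office chair €210.48: household furniture → 4% + 1.25% surcharge = 5.25% → €11.05
Area rug (5x8) €364.07: household furniture → 4% + 1.25% surcharge = 5.25% → €19.11
Bottle of whiskey €52.14: beer, wine and spirits → 10.75% → €5.61
Bottle of rosé €9.67: beer, wine and spirits → 10.75% → €1.04
Kite €20.32: toys and games → 8.5% → €1.73
Dish soap €8.81: everything else → 7.25% → €0.64
First-aid kit €27.18: over-the-counter medicine → 0% → €0.00
Canvas tote bag €21.70: everything else → 7.25% → €1.57
Total tax = €11.05 + €19.11 + €5.61 + €1.04 + €1.73 + €0.64 + €1.57 = €40.75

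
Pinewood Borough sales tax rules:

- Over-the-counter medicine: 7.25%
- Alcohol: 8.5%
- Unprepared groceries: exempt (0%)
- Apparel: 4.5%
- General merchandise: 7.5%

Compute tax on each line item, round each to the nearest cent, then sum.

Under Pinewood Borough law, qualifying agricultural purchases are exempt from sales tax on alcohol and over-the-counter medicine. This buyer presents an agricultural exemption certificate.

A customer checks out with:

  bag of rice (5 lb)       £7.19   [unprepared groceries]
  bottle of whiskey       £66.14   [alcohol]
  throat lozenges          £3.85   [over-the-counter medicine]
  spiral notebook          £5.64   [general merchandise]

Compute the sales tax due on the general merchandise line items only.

Spiral notebook £5.64: general merchandise → 7.5% → £0.42
Tax on general merchandise = £0.42

£0.42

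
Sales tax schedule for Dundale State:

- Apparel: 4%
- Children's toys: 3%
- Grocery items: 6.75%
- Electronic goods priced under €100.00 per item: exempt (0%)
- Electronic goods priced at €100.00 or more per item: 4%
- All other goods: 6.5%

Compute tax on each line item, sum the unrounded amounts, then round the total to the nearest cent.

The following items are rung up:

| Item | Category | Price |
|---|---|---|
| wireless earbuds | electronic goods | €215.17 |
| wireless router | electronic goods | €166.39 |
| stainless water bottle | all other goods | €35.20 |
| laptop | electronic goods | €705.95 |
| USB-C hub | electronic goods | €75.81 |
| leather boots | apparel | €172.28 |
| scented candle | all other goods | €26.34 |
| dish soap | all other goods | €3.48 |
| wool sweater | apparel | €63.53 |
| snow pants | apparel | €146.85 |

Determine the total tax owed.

€63.03

Wireless earbuds €215.17: electronic goods, €100.00 or more → 4% → €8.6068
Wireless router €166.39: electronic goods, €100.00 or more → 4% → €6.6556
Stainless water bottle €35.20: all other goods → 6.5% → €2.288
Laptop €705.95: electronic goods, €100.00 or more → 4% → €28.238
USB-C hub €75.81: electronic goods, under €100.00 → 0% → €0.00
Leather boots €172.28: apparel → 4% → €6.8912
Scented candle €26.34: all other goods → 6.5% → €1.7121
Dish soap €3.48: all other goods → 6.5% → €0.2262
Wool sweater €63.53: apparel → 4% → €2.5412
Snow pants €146.85: apparel → 4% → €5.874
Unrounded tax sum = €63.0331 → €63.03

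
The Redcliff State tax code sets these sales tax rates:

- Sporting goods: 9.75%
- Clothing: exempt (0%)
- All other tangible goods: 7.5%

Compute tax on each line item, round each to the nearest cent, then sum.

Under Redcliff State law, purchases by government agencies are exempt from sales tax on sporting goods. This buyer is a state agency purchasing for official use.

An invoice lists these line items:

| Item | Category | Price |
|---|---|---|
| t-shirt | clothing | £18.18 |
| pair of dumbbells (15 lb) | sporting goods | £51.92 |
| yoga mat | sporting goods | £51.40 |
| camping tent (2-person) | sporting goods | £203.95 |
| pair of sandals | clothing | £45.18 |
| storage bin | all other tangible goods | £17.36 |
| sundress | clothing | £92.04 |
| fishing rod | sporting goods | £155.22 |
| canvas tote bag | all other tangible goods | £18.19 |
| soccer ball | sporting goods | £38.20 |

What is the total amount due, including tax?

£694.30

T-shirt £18.18: clothing → 0% → £0.00
Pair of dumbbells (15 lb) £51.92: sporting goods, buyer-exempt → 0% → £0.00
Yoga mat £51.40: sporting goods, buyer-exempt → 0% → £0.00
Camping tent (2-person) £203.95: sporting goods, buyer-exempt → 0% → £0.00
Pair of sandals £45.18: clothing → 0% → £0.00
Storage bin £17.36: all other tangible goods → 7.5% → £1.30
Sundress £92.04: clothing → 0% → £0.00
Fishing rod £155.22: sporting goods, buyer-exempt → 0% → £0.00
Canvas tote bag £18.19: all other tangible goods → 7.5% → £1.36
Soccer ball £38.20: sporting goods, buyer-exempt → 0% → £0.00
Subtotal = £691.64; tax = £2.66; total due = £694.30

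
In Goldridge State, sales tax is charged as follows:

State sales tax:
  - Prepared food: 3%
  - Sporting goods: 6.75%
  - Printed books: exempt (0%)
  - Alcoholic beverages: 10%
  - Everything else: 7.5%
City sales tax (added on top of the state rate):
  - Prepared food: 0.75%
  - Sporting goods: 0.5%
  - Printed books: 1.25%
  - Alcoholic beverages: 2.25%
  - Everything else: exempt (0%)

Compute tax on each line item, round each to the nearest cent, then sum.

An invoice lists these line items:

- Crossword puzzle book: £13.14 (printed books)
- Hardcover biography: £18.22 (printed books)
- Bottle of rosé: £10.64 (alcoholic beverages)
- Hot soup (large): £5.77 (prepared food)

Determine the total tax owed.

Crossword puzzle book £13.14: printed books → 0% + 1.25% city = 1.25% → £0.16
Hardcover biography £18.22: printed books → 0% + 1.25% city = 1.25% → £0.23
Bottle of rosé £10.64: alcoholic beverages → 10% + 2.25% city = 12.25% → £1.30
Hot soup (large) £5.77: prepared food → 3% + 0.75% city = 3.75% → £0.22
Total tax = £0.16 + £0.23 + £1.30 + £0.22 = £1.91

£1.91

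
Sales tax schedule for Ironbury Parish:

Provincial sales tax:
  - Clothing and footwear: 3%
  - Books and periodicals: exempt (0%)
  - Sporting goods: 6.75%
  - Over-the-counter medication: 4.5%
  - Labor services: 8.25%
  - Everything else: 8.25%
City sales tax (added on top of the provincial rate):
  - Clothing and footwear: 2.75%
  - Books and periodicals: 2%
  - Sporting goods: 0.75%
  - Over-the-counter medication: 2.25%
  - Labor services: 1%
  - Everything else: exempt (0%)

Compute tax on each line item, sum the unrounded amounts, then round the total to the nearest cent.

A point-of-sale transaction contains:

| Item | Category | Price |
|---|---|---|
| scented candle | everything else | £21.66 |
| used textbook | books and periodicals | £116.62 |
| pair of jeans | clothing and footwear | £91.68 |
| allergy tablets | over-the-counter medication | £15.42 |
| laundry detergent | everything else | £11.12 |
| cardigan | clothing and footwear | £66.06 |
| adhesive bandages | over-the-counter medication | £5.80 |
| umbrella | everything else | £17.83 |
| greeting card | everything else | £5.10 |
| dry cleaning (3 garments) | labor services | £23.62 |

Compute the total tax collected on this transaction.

£19.62

Scented candle £21.66: everything else → 8.25% + 0% city = 8.25% → £1.78695
Used textbook £116.62: books and periodicals → 0% + 2% city = 2% → £2.3324
Pair of jeans £91.68: clothing and footwear → 3% + 2.75% city = 5.75% → £5.2716
Allergy tablets £15.42: over-the-counter medication → 4.5% + 2.25% city = 6.75% → £1.04085
Laundry detergent £11.12: everything else → 8.25% + 0% city = 8.25% → £0.9174
Cardigan £66.06: clothing and footwear → 3% + 2.75% city = 5.75% → £3.79845
Adhesive bandages £5.80: over-the-counter medication → 4.5% + 2.25% city = 6.75% → £0.3915
Umbrella £17.83: everything else → 8.25% + 0% city = 8.25% → £1.470975
Greeting card £5.10: everything else → 8.25% + 0% city = 8.25% → £0.42075
Dry cleaning (3 garments) £23.62: labor services → 8.25% + 1% city = 9.25% → £2.18485
Unrounded tax sum = £19.615725 → £19.62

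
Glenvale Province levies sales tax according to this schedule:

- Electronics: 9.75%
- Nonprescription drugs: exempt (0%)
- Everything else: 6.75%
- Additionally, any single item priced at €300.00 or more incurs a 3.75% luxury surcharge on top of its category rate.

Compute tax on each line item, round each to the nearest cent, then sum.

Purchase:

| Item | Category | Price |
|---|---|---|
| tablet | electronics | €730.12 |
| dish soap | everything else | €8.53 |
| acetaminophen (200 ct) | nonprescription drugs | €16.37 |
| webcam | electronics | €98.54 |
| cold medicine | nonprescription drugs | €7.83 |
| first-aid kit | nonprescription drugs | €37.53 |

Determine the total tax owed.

€108.76

Tablet €730.12: electronics → 9.75% + 3.75% surcharge = 13.5% → €98.57
Dish soap €8.53: everything else → 6.75% → €0.58
Acetaminophen (200 ct) €16.37: nonprescription drugs → 0% → €0.00
Webcam €98.54: electronics → 9.75% → €9.61
Cold medicine €7.83: nonprescription drugs → 0% → €0.00
First-aid kit €37.53: nonprescription drugs → 0% → €0.00
Total tax = €98.57 + €0.58 + €9.61 = €108.76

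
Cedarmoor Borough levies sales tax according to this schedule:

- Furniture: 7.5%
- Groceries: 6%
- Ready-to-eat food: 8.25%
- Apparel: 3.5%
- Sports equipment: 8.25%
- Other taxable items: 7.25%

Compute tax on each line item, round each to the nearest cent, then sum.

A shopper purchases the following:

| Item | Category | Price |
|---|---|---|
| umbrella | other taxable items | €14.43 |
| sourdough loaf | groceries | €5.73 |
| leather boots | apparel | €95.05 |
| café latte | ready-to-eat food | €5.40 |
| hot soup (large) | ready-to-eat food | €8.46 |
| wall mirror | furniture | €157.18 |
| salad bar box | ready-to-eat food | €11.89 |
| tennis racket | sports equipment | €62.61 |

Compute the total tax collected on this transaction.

€23.81

Umbrella €14.43: other taxable items → 7.25% → €1.05
Sourdough loaf €5.73: groceries → 6% → €0.34
Leather boots €95.05: apparel → 3.5% → €3.33
Café latte €5.40: ready-to-eat food → 8.25% → €0.45
Hot soup (large) €8.46: ready-to-eat food → 8.25% → €0.70
Wall mirror €157.18: furniture → 7.5% → €11.79
Salad bar box €11.89: ready-to-eat food → 8.25% → €0.98
Tennis racket €62.61: sports equipment → 8.25% → €5.17
Total tax = €1.05 + €0.34 + €3.33 + €0.45 + €0.70 + €11.79 + €0.98 + €5.17 = €23.81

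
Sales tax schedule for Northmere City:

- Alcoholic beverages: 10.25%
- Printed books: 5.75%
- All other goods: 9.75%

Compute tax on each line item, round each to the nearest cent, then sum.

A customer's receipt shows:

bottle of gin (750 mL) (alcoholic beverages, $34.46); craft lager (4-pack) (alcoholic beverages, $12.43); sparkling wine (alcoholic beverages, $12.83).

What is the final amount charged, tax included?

$65.84

Bottle of gin (750 mL) $34.46: alcoholic beverages → 10.25% → $3.53
Craft lager (4-pack) $12.43: alcoholic beverages → 10.25% → $1.27
Sparkling wine $12.83: alcoholic beverages → 10.25% → $1.32
Subtotal = $59.72; tax = $6.12; total due = $65.84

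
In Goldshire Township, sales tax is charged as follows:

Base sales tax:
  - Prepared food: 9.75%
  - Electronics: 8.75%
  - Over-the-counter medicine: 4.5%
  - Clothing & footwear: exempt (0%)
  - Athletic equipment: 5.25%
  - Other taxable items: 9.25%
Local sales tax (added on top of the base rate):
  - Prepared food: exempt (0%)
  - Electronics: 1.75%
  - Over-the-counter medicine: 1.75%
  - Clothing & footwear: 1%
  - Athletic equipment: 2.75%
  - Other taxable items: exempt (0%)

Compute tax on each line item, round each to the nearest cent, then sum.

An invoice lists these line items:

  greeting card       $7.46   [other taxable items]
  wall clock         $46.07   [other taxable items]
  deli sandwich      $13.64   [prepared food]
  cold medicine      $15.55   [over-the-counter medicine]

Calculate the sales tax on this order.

Greeting card $7.46: other taxable items → 9.25% + 0% local = 9.25% → $0.69
Wall clock $46.07: other taxable items → 9.25% + 0% local = 9.25% → $4.26
Deli sandwich $13.64: prepared food → 9.75% + 0% local = 9.75% → $1.33
Cold medicine $15.55: over-the-counter medicine → 4.5% + 1.75% local = 6.25% → $0.97
Total tax = $0.69 + $4.26 + $1.33 + $0.97 = $7.25

$7.25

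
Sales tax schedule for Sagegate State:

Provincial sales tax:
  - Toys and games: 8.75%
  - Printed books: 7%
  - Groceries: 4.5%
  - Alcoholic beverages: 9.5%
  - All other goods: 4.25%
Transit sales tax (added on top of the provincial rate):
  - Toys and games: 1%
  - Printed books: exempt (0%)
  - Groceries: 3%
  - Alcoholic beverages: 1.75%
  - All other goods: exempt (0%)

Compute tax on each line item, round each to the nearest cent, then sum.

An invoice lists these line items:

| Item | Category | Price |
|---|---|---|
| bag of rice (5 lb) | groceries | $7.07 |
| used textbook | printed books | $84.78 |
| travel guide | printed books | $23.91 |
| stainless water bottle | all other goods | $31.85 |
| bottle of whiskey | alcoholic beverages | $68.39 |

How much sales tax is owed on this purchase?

$17.17

Bag of rice (5 lb) $7.07: groceries → 4.5% + 3% transit = 7.5% → $0.53
Used textbook $84.78: printed books → 7% + 0% transit = 7% → $5.93
Travel guide $23.91: printed books → 7% + 0% transit = 7% → $1.67
Stainless water bottle $31.85: all other goods → 4.25% + 0% transit = 4.25% → $1.35
Bottle of whiskey $68.39: alcoholic beverages → 9.5% + 1.75% transit = 11.25% → $7.69
Total tax = $0.53 + $5.93 + $1.67 + $1.35 + $7.69 = $17.17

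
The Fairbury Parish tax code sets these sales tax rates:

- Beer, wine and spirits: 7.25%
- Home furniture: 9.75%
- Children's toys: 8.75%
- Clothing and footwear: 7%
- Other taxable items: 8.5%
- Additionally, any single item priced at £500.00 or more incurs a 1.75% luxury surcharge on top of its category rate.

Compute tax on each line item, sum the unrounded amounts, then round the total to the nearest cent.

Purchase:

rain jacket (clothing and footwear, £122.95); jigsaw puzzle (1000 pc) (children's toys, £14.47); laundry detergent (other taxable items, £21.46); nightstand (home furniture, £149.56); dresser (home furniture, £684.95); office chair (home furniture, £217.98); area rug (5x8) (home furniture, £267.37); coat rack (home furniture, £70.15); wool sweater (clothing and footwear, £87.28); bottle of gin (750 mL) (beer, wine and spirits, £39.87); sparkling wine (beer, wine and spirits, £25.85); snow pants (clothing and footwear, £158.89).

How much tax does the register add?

£181.21

Rain jacket £122.95: clothing and footwear → 7% → £8.6065
Jigsaw puzzle (1000 pc) £14.47: children's toys → 8.75% → £1.266125
Laundry detergent £21.46: other taxable items → 8.5% → £1.8241
Nightstand £149.56: home furniture → 9.75% → £14.5821
Dresser £684.95: home furniture → 9.75% + 1.75% surcharge = 11.5% → £78.76925
Office chair £217.98: home furniture → 9.75% → £21.25305
Area rug (5x8) £267.37: home furniture → 9.75% → £26.068575
Coat rack £70.15: home furniture → 9.75% → £6.839625
Wool sweater £87.28: clothing and footwear → 7% → £6.1096
Bottle of gin (750 mL) £39.87: beer, wine and spirits → 7.25% → £2.890575
Sparkling wine £25.85: beer, wine and spirits → 7.25% → £1.874125
Snow pants £158.89: clothing and footwear → 7% → £11.1223
Unrounded tax sum = £181.205925 → £181.21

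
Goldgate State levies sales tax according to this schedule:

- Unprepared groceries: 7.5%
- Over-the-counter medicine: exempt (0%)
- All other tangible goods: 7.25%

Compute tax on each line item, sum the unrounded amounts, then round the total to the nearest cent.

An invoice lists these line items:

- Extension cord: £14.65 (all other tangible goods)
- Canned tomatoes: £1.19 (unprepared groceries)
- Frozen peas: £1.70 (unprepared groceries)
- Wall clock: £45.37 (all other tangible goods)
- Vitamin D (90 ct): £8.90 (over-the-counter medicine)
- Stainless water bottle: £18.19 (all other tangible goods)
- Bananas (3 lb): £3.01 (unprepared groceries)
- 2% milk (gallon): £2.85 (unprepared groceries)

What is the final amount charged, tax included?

Extension cord £14.65: all other tangible goods → 7.25% → £1.062125
Canned tomatoes £1.19: unprepared groceries → 7.5% → £0.08925
Frozen peas £1.70: unprepared groceries → 7.5% → £0.1275
Wall clock £45.37: all other tangible goods → 7.25% → £3.289325
Vitamin D (90 ct) £8.90: over-the-counter medicine → 0% → £0.00
Stainless water bottle £18.19: all other tangible goods → 7.25% → £1.318775
Bananas (3 lb) £3.01: unprepared groceries → 7.5% → £0.22575
2% milk (gallon) £2.85: unprepared groceries → 7.5% → £0.21375
Subtotal = £95.86; unrounded tax = £6.326475 → £6.33; total due = £102.19

£102.19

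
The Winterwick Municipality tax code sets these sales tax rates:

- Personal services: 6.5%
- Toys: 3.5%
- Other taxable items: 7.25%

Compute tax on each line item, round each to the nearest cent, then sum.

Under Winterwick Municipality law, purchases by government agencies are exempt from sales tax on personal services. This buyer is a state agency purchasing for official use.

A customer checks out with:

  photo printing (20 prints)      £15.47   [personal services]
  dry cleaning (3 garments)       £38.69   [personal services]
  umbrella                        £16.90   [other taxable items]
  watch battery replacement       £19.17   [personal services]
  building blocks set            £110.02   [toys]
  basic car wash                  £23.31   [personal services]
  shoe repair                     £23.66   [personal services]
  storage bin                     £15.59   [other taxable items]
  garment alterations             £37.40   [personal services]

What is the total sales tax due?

Photo printing (20 prints) £15.47: personal services, buyer-exempt → 0% → £0.00
Dry cleaning (3 garments) £38.69: personal services, buyer-exempt → 0% → £0.00
Umbrella £16.90: other taxable items → 7.25% → £1.23
Watch battery replacement £19.17: personal services, buyer-exempt → 0% → £0.00
Building blocks set £110.02: toys → 3.5% → £3.85
Basic car wash £23.31: personal services, buyer-exempt → 0% → £0.00
Shoe repair £23.66: personal services, buyer-exempt → 0% → £0.00
Storage bin £15.59: other taxable items → 7.25% → £1.13
Garment alterations £37.40: personal services, buyer-exempt → 0% → £0.00
Total tax = £1.23 + £3.85 + £1.13 = £6.21

£6.21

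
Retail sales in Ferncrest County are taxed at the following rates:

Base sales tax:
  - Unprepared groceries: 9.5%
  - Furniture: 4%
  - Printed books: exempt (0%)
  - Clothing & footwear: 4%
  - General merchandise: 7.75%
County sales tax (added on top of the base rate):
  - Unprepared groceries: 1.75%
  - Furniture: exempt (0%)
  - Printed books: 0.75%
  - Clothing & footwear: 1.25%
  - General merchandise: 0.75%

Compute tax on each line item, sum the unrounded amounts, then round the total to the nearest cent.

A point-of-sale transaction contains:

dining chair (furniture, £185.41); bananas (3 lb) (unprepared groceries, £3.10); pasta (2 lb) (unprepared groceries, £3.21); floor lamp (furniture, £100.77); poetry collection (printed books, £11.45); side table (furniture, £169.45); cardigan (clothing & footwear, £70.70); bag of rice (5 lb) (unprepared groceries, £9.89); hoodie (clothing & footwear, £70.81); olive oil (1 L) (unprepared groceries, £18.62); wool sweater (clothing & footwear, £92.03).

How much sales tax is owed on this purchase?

Dining chair £185.41: furniture → 4% + 0% county = 4% → £7.4164
Bananas (3 lb) £3.10: unprepared groceries → 9.5% + 1.75% county = 11.25% → £0.34875
Pasta (2 lb) £3.21: unprepared groceries → 9.5% + 1.75% county = 11.25% → £0.361125
Floor lamp £100.77: furniture → 4% + 0% county = 4% → £4.0308
Poetry collection £11.45: printed books → 0% + 0.75% county = 0.75% → £0.085875
Side table £169.45: furniture → 4% + 0% county = 4% → £6.778
Cardigan £70.70: clothing & footwear → 4% + 1.25% county = 5.25% → £3.71175
Bag of rice (5 lb) £9.89: unprepared groceries → 9.5% + 1.75% county = 11.25% → £1.112625
Hoodie £70.81: clothing & footwear → 4% + 1.25% county = 5.25% → £3.717525
Olive oil (1 L) £18.62: unprepared groceries → 9.5% + 1.75% county = 11.25% → £2.09475
Wool sweater £92.03: clothing & footwear → 4% + 1.25% county = 5.25% → £4.831575
Unrounded tax sum = £34.489175 → £34.49

£34.49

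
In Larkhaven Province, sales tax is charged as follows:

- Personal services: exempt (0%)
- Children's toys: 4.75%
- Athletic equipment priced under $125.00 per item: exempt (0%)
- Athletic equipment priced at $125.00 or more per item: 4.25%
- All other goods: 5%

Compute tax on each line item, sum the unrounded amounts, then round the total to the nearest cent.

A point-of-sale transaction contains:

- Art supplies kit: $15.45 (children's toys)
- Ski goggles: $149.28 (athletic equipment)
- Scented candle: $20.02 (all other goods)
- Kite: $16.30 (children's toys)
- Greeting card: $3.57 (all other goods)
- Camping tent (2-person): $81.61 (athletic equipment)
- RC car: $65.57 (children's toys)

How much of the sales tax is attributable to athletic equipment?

Ski goggles $149.28: athletic equipment, $125.00 or more → 4.25% → $6.3444
Camping tent (2-person) $81.61: athletic equipment, under $125.00 → 0% → $0.00
Tax on athletic equipment: unrounded sum = $6.3444 → $6.34

$6.34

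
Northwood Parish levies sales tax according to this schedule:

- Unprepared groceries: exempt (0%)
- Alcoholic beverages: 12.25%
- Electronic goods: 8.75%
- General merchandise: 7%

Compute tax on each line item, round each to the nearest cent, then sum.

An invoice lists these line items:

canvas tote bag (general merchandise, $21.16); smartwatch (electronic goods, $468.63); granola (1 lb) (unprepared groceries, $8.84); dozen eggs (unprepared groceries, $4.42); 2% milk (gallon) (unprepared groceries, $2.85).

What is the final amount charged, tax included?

Canvas tote bag $21.16: general merchandise → 7% → $1.48
Smartwatch $468.63: electronic goods → 8.75% → $41.01
Granola (1 lb) $8.84: unprepared groceries → 0% → $0.00
Dozen eggs $4.42: unprepared groceries → 0% → $0.00
2% milk (gallon) $2.85: unprepared groceries → 0% → $0.00
Subtotal = $505.90; tax = $42.49; total due = $548.39

$548.39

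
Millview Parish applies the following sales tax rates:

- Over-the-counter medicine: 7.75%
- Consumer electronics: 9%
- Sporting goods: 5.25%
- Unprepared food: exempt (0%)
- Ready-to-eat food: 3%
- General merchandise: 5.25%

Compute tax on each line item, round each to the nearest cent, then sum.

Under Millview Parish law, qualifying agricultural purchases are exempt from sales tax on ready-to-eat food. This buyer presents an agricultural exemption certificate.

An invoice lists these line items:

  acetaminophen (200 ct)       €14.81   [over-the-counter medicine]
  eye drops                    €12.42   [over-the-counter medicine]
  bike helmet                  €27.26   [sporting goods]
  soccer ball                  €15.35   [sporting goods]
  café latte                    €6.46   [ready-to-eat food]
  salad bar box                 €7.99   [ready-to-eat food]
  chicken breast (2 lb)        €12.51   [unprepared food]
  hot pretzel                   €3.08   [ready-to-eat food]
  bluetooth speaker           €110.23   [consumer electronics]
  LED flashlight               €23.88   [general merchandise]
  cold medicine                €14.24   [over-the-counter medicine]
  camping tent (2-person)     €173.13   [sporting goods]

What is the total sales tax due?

Acetaminophen (200 ct) €14.81: over-the-counter medicine → 7.75% → €1.15
Eye drops €12.42: over-the-counter medicine → 7.75% → €0.96
Bike helmet €27.26: sporting goods → 5.25% → €1.43
Soccer ball €15.35: sporting goods → 5.25% → €0.81
Café latte €6.46: ready-to-eat food, buyer-exempt → 0% → €0.00
Salad bar box €7.99: ready-to-eat food, buyer-exempt → 0% → €0.00
Chicken breast (2 lb) €12.51: unprepared food → 0% → €0.00
Hot pretzel €3.08: ready-to-eat food, buyer-exempt → 0% → €0.00
Bluetooth speaker €110.23: consumer electronics → 9% → €9.92
LED flashlight €23.88: general merchandise → 5.25% → €1.25
Cold medicine €14.24: over-the-counter medicine → 7.75% → €1.10
Camping tent (2-person) €173.13: sporting goods → 5.25% → €9.09
Total tax = €1.15 + €0.96 + €1.43 + €0.81 + €9.92 + €1.25 + €1.10 + €9.09 = €25.71

€25.71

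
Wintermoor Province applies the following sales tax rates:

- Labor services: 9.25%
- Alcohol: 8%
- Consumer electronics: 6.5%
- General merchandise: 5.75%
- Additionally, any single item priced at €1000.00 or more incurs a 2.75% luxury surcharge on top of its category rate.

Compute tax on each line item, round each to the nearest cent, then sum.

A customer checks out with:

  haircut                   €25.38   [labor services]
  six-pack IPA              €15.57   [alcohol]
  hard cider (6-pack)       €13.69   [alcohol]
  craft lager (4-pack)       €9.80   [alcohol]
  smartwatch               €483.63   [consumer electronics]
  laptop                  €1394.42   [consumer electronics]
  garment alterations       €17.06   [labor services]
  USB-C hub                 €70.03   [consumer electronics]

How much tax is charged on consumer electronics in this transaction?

Smartwatch €483.63: consumer electronics → 6.5% → €31.44
Laptop €1394.42: consumer electronics → 6.5% + 2.75% surcharge = 9.25% → €128.98
USB-C hub €70.03: consumer electronics → 6.5% → €4.55
Tax on consumer electronics = €31.44 + €128.98 + €4.55 = €164.97

€164.97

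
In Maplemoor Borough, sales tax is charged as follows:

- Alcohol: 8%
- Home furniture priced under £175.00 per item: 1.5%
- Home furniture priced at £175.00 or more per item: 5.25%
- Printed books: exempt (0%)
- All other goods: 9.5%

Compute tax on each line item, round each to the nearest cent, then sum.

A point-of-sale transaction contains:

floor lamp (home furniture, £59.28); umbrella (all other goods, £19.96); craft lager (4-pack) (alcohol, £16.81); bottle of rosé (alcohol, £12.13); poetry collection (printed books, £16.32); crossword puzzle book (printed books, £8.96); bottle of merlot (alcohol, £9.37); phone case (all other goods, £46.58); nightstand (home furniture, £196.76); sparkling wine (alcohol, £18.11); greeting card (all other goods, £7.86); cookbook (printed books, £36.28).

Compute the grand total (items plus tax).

£471.23

Floor lamp £59.28: home furniture, under £175.00 → 1.5% → £0.89
Umbrella £19.96: all other goods → 9.5% → £1.90
Craft lager (4-pack) £16.81: alcohol → 8% → £1.34
Bottle of rosé £12.13: alcohol → 8% → £0.97
Poetry collection £16.32: printed books → 0% → £0.00
Crossword puzzle book £8.96: printed books → 0% → £0.00
Bottle of merlot £9.37: alcohol → 8% → £0.75
Phone case £46.58: all other goods → 9.5% → £4.43
Nightstand £196.76: home furniture, £175.00 or more → 5.25% → £10.33
Sparkling wine £18.11: alcohol → 8% → £1.45
Greeting card £7.86: all other goods → 9.5% → £0.75
Cookbook £36.28: printed books → 0% → £0.00
Subtotal = £448.42; tax = £22.81; total due = £471.23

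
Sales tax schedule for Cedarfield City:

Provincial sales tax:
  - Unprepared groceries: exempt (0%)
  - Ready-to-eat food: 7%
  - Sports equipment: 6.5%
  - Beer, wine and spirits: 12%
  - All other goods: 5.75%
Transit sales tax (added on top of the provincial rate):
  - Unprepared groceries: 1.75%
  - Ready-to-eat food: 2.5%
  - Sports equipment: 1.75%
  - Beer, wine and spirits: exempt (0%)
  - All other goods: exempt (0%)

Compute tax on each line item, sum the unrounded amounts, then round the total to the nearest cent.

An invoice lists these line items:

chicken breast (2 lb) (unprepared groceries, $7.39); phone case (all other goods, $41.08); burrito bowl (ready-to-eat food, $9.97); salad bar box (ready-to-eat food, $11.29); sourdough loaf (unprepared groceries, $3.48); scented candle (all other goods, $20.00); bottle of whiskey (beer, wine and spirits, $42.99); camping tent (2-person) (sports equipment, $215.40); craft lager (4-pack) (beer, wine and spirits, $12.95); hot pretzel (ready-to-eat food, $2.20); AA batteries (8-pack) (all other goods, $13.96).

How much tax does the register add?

$31.22

Chicken breast (2 lb) $7.39: unprepared groceries → 0% + 1.75% transit = 1.75% → $0.129325
Phone case $41.08: all other goods → 5.75% + 0% transit = 5.75% → $2.3621
Burrito bowl $9.97: ready-to-eat food → 7% + 2.5% transit = 9.5% → $0.94715
Salad bar box $11.29: ready-to-eat food → 7% + 2.5% transit = 9.5% → $1.07255
Sourdough loaf $3.48: unprepared groceries → 0% + 1.75% transit = 1.75% → $0.0609
Scented candle $20.00: all other goods → 5.75% + 0% transit = 5.75% → $1.15
Bottle of whiskey $42.99: beer, wine and spirits → 12% + 0% transit = 12% → $5.1588
Camping tent (2-person) $215.40: sports equipment → 6.5% + 1.75% transit = 8.25% → $17.7705
Craft lager (4-pack) $12.95: beer, wine and spirits → 12% + 0% transit = 12% → $1.554
Hot pretzel $2.20: ready-to-eat food → 7% + 2.5% transit = 9.5% → $0.209
AA batteries (8-pack) $13.96: all other goods → 5.75% + 0% transit = 5.75% → $0.8027
Unrounded tax sum = $31.217025 → $31.22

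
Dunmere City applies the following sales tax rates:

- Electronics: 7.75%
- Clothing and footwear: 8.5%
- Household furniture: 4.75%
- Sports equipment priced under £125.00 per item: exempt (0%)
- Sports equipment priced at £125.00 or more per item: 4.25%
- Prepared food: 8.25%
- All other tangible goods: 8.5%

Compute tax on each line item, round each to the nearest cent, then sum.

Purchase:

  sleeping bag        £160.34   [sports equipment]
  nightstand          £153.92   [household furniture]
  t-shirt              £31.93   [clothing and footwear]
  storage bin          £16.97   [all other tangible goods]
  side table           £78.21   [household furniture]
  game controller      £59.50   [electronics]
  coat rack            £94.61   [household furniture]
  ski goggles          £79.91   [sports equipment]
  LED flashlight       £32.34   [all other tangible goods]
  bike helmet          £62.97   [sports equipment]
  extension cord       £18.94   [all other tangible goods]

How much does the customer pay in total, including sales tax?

Sleeping bag £160.34: sports equipment, £125.00 or more → 4.25% → £6.81
Nightstand £153.92: household furniture → 4.75% → £7.31
T-shirt £31.93: clothing and footwear → 8.5% → £2.71
Storage bin £16.97: all other tangible goods → 8.5% → £1.44
Side table £78.21: household furniture → 4.75% → £3.71
Game controller £59.50: electronics → 7.75% → £4.61
Coat rack £94.61: household furniture → 4.75% → £4.49
Ski goggles £79.91: sports equipment, under £125.00 → 0% → £0.00
LED flashlight £32.34: all other tangible goods → 8.5% → £2.75
Bike helmet £62.97: sports equipment, under £125.00 → 0% → £0.00
Extension cord £18.94: all other tangible goods → 8.5% → £1.61
Subtotal = £789.64; tax = £35.44; total due = £825.08

£825.08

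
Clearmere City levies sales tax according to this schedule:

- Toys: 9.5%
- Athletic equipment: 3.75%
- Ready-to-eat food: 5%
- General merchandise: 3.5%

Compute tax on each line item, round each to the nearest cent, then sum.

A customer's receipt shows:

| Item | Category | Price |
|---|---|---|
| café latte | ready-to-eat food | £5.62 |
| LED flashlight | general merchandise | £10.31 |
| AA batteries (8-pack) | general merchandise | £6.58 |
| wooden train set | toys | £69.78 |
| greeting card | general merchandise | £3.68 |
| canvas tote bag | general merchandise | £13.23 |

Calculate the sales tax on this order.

Café latte £5.62: ready-to-eat food → 5% → £0.28
LED flashlight £10.31: general merchandise → 3.5% → £0.36
AA batteries (8-pack) £6.58: general merchandise → 3.5% → £0.23
Wooden train set £69.78: toys → 9.5% → £6.63
Greeting card £3.68: general merchandise → 3.5% → £0.13
Canvas tote bag £13.23: general merchandise → 3.5% → £0.46
Total tax = £0.28 + £0.36 + £0.23 + £6.63 + £0.13 + £0.46 = £8.09

£8.09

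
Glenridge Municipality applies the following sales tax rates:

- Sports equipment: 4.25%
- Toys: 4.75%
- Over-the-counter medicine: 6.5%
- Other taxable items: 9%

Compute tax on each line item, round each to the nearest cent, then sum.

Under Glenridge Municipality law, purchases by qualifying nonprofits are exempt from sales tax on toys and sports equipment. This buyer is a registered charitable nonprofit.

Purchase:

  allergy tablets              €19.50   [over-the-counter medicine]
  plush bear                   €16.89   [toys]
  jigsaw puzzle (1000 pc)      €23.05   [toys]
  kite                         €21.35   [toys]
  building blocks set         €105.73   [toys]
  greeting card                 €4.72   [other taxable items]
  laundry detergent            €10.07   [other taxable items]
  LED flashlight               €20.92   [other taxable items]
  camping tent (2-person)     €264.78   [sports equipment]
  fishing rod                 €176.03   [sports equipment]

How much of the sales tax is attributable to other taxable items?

€3.21

Greeting card €4.72: other taxable items → 9% → €0.42
Laundry detergent €10.07: other taxable items → 9% → €0.91
LED flashlight €20.92: other taxable items → 9% → €1.88
Tax on other taxable items = €0.42 + €0.91 + €1.88 = €3.21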